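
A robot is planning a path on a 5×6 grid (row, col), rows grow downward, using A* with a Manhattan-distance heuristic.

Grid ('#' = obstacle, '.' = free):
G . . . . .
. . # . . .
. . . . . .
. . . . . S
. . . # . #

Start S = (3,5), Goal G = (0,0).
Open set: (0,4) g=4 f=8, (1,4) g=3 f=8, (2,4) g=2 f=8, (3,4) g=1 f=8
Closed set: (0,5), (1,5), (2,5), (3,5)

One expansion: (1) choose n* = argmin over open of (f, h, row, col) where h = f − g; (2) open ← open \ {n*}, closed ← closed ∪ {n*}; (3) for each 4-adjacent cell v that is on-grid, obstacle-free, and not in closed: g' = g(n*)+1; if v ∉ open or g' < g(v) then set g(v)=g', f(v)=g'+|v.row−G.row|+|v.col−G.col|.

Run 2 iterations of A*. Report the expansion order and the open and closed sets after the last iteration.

order=[(0,4) → (0,3)]; open=[(0,2) g=6 f=8, (1,3) g=6 f=10, (1,4) g=3 f=8, (2,4) g=2 f=8, (3,4) g=1 f=8]; closed=[(0,3), (0,4), (0,5), (1,5), (2,5), (3,5)]

step 1: expand (0,4) (f=8, h=4) → closed; open now [(0,3) g=5 f=8, (1,4) g=3 f=8, (2,4) g=2 f=8, (3,4) g=1 f=8]
step 2: expand (0,3) (f=8, h=3) → closed; open now [(0,2) g=6 f=8, (1,3) g=6 f=10, (1,4) g=3 f=8, (2,4) g=2 f=8, (3,4) g=1 f=8]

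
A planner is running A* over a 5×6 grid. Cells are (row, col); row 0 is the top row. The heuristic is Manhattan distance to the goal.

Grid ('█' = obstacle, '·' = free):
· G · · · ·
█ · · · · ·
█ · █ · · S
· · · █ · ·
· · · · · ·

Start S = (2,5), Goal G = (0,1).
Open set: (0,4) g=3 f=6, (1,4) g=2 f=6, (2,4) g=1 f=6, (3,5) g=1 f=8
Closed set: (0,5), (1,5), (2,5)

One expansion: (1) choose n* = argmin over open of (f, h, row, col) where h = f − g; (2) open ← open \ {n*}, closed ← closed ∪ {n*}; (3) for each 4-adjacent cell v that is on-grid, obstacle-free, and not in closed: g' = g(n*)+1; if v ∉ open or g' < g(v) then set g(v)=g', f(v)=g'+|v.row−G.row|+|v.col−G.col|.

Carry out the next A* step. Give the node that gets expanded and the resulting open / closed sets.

expanded=(0,4); open=[(0,3) g=4 f=6, (1,4) g=2 f=6, (2,4) g=1 f=6, (3,5) g=1 f=8]; closed=[(0,4), (0,5), (1,5), (2,5)]

step 1: expand (0,4) (f=6, h=3) → closed; open now [(0,3) g=4 f=6, (1,4) g=2 f=6, (2,4) g=1 f=6, (3,5) g=1 f=8]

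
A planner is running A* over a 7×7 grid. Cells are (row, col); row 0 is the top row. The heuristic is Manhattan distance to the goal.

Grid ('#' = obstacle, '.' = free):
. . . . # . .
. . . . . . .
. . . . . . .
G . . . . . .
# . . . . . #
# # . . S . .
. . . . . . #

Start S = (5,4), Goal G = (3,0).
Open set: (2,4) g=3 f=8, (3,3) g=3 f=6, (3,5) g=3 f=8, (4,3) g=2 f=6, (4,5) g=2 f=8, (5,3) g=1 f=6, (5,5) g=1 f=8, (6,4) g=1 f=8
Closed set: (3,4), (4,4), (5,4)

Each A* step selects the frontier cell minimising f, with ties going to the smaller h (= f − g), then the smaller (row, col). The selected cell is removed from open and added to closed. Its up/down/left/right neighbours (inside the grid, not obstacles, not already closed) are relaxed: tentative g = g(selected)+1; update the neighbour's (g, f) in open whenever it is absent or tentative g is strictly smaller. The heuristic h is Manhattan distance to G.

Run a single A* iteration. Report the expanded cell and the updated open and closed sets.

expanded=(3,3); open=[(2,3) g=4 f=8, (2,4) g=3 f=8, (3,2) g=4 f=6, (3,5) g=3 f=8, (4,3) g=2 f=6, (4,5) g=2 f=8, (5,3) g=1 f=6, (5,5) g=1 f=8, (6,4) g=1 f=8]; closed=[(3,3), (3,4), (4,4), (5,4)]

step 1: expand (3,3) (f=6, h=3) → closed; open now [(2,3) g=4 f=8, (2,4) g=3 f=8, (3,2) g=4 f=6, (3,5) g=3 f=8, (4,3) g=2 f=6, (4,5) g=2 f=8, (5,3) g=1 f=6, (5,5) g=1 f=8, (6,4) g=1 f=8]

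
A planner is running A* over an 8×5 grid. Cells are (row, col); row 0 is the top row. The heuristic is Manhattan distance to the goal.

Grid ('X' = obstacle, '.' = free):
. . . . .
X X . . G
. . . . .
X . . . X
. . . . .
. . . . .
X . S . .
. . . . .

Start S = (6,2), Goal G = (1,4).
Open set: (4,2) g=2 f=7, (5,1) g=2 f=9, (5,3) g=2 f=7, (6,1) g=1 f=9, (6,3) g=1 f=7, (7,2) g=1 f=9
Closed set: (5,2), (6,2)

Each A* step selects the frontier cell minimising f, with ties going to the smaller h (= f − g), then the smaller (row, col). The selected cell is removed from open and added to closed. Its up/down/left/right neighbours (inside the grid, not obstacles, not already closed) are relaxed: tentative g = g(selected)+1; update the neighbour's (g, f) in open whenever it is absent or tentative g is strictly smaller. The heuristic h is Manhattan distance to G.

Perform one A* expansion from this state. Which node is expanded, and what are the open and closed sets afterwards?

expanded=(4,2); open=[(3,2) g=3 f=7, (4,1) g=3 f=9, (4,3) g=3 f=7, (5,1) g=2 f=9, (5,3) g=2 f=7, (6,1) g=1 f=9, (6,3) g=1 f=7, (7,2) g=1 f=9]; closed=[(4,2), (5,2), (6,2)]

step 1: expand (4,2) (f=7, h=5) → closed; open now [(3,2) g=3 f=7, (4,1) g=3 f=9, (4,3) g=3 f=7, (5,1) g=2 f=9, (5,3) g=2 f=7, (6,1) g=1 f=9, (6,3) g=1 f=7, (7,2) g=1 f=9]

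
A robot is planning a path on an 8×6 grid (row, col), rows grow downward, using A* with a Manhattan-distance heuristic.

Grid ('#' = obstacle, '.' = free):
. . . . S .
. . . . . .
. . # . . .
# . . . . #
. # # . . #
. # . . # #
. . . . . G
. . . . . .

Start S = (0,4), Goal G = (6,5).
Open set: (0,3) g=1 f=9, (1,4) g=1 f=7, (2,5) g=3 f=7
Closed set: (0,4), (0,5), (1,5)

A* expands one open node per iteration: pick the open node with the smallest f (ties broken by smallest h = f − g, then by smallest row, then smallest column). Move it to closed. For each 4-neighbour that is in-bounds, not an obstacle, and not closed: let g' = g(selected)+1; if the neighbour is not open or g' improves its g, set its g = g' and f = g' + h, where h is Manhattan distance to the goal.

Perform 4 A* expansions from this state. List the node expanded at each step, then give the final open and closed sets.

step 1: expand (2,5) (f=7, h=4) → closed; open now [(0,3) g=1 f=9, (1,4) g=1 f=7, (2,4) g=4 f=9]
step 2: expand (1,4) (f=7, h=6) → closed; open now [(0,3) g=1 f=9, (1,3) g=2 f=9, (2,4) g=2 f=7]
step 3: expand (2,4) (f=7, h=5) → closed; open now [(0,3) g=1 f=9, (1,3) g=2 f=9, (2,3) g=3 f=9, (3,4) g=3 f=7]
step 4: expand (3,4) (f=7, h=4) → closed; open now [(0,3) g=1 f=9, (1,3) g=2 f=9, (2,3) g=3 f=9, (3,3) g=4 f=9, (4,4) g=4 f=7]

order=[(2,5) → (1,4) → (2,4) → (3,4)]; open=[(0,3) g=1 f=9, (1,3) g=2 f=9, (2,3) g=3 f=9, (3,3) g=4 f=9, (4,4) g=4 f=7]; closed=[(0,4), (0,5), (1,4), (1,5), (2,4), (2,5), (3,4)]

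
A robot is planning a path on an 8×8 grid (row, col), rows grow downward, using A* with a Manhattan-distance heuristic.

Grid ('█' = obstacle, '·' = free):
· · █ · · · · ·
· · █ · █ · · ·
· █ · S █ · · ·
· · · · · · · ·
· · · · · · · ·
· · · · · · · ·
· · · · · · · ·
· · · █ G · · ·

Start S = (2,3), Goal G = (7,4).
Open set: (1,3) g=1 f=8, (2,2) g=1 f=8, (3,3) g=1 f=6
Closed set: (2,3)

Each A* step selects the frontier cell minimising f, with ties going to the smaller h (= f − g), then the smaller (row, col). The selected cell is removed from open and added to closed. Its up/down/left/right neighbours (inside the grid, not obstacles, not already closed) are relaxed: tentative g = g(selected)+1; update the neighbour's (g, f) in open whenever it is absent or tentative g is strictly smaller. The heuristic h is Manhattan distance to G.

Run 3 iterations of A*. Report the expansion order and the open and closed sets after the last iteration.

order=[(3,3) → (3,4) → (4,4)]; open=[(1,3) g=1 f=8, (2,2) g=1 f=8, (3,2) g=2 f=8, (3,5) g=3 f=8, (4,3) g=2 f=6, (4,5) g=4 f=8, (5,4) g=4 f=6]; closed=[(2,3), (3,3), (3,4), (4,4)]

step 1: expand (3,3) (f=6, h=5) → closed; open now [(1,3) g=1 f=8, (2,2) g=1 f=8, (3,2) g=2 f=8, (3,4) g=2 f=6, (4,3) g=2 f=6]
step 2: expand (3,4) (f=6, h=4) → closed; open now [(1,3) g=1 f=8, (2,2) g=1 f=8, (3,2) g=2 f=8, (3,5) g=3 f=8, (4,3) g=2 f=6, (4,4) g=3 f=6]
step 3: expand (4,4) (f=6, h=3) → closed; open now [(1,3) g=1 f=8, (2,2) g=1 f=8, (3,2) g=2 f=8, (3,5) g=3 f=8, (4,3) g=2 f=6, (4,5) g=4 f=8, (5,4) g=4 f=6]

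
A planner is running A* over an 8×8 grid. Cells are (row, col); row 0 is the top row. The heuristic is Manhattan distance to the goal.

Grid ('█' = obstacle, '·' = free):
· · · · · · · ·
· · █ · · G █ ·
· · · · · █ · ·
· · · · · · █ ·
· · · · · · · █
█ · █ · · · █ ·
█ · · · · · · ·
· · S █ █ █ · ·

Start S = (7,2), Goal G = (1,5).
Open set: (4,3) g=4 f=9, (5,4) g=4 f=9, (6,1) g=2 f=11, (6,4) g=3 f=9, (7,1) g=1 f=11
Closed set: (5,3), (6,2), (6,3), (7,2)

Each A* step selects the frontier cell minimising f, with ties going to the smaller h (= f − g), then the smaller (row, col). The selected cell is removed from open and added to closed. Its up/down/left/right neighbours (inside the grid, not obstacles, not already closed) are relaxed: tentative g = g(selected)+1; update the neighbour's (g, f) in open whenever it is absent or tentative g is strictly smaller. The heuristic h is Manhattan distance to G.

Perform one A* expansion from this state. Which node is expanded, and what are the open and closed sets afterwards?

expanded=(4,3); open=[(3,3) g=5 f=9, (4,2) g=5 f=11, (4,4) g=5 f=9, (5,4) g=4 f=9, (6,1) g=2 f=11, (6,4) g=3 f=9, (7,1) g=1 f=11]; closed=[(4,3), (5,3), (6,2), (6,3), (7,2)]

step 1: expand (4,3) (f=9, h=5) → closed; open now [(3,3) g=5 f=9, (4,2) g=5 f=11, (4,4) g=5 f=9, (5,4) g=4 f=9, (6,1) g=2 f=11, (6,4) g=3 f=9, (7,1) g=1 f=11]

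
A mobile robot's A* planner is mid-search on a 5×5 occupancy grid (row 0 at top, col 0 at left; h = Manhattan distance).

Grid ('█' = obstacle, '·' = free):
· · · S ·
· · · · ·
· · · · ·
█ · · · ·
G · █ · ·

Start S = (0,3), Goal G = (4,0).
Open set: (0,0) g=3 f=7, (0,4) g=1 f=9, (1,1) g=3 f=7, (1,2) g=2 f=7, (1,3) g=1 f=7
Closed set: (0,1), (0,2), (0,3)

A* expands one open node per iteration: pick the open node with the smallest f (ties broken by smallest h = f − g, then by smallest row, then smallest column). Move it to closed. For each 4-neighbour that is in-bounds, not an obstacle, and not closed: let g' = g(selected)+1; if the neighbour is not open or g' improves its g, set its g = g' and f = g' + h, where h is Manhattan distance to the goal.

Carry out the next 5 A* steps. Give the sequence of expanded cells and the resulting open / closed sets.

step 1: expand (0,0) (f=7, h=4) → closed; open now [(0,4) g=1 f=9, (1,0) g=4 f=7, (1,1) g=3 f=7, (1,2) g=2 f=7, (1,3) g=1 f=7]
step 2: expand (1,0) (f=7, h=3) → closed; open now [(0,4) g=1 f=9, (1,1) g=3 f=7, (1,2) g=2 f=7, (1,3) g=1 f=7, (2,0) g=5 f=7]
step 3: expand (2,0) (f=7, h=2) → closed; open now [(0,4) g=1 f=9, (1,1) g=3 f=7, (1,2) g=2 f=7, (1,3) g=1 f=7, (2,1) g=6 f=9]
step 4: expand (1,1) (f=7, h=4) → closed; open now [(0,4) g=1 f=9, (1,2) g=2 f=7, (1,3) g=1 f=7, (2,1) g=4 f=7]
step 5: expand (2,1) (f=7, h=3) → closed; open now [(0,4) g=1 f=9, (1,2) g=2 f=7, (1,3) g=1 f=7, (2,2) g=5 f=9, (3,1) g=5 f=7]

order=[(0,0) → (1,0) → (2,0) → (1,1) → (2,1)]; open=[(0,4) g=1 f=9, (1,2) g=2 f=7, (1,3) g=1 f=7, (2,2) g=5 f=9, (3,1) g=5 f=7]; closed=[(0,0), (0,1), (0,2), (0,3), (1,0), (1,1), (2,0), (2,1)]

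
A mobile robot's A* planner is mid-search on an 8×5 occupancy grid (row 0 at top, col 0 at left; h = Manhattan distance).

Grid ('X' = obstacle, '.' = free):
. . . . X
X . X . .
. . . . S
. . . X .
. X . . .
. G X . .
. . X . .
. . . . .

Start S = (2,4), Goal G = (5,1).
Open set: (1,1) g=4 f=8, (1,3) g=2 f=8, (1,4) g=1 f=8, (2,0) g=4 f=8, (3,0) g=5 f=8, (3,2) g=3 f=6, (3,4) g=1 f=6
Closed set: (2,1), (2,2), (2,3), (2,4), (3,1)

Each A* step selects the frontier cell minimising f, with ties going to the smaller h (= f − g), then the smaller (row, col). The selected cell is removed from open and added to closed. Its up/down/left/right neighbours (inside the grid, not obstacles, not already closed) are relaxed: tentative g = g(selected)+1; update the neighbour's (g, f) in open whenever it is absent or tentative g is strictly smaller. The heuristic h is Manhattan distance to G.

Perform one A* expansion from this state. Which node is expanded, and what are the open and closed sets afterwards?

expanded=(3,2); open=[(1,1) g=4 f=8, (1,3) g=2 f=8, (1,4) g=1 f=8, (2,0) g=4 f=8, (3,0) g=5 f=8, (3,4) g=1 f=6, (4,2) g=4 f=6]; closed=[(2,1), (2,2), (2,3), (2,4), (3,1), (3,2)]

step 1: expand (3,2) (f=6, h=3) → closed; open now [(1,1) g=4 f=8, (1,3) g=2 f=8, (1,4) g=1 f=8, (2,0) g=4 f=8, (3,0) g=5 f=8, (3,4) g=1 f=6, (4,2) g=4 f=6]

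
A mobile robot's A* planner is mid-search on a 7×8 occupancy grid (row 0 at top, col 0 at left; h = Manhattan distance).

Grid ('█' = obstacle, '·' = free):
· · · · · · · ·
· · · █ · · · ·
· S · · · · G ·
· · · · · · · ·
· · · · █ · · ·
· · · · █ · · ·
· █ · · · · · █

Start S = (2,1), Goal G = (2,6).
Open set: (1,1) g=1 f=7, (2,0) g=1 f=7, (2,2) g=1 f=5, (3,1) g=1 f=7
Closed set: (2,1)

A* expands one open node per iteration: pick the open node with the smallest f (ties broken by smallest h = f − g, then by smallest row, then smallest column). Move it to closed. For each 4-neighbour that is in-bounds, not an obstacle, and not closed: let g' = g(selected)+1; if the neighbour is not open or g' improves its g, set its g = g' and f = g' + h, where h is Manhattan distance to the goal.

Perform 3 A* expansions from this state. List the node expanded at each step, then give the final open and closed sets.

order=[(2,2) → (2,3) → (2,4)]; open=[(1,1) g=1 f=7, (1,2) g=2 f=7, (1,4) g=4 f=7, (2,0) g=1 f=7, (2,5) g=4 f=5, (3,1) g=1 f=7, (3,2) g=2 f=7, (3,3) g=3 f=7, (3,4) g=4 f=7]; closed=[(2,1), (2,2), (2,3), (2,4)]

step 1: expand (2,2) (f=5, h=4) → closed; open now [(1,1) g=1 f=7, (1,2) g=2 f=7, (2,0) g=1 f=7, (2,3) g=2 f=5, (3,1) g=1 f=7, (3,2) g=2 f=7]
step 2: expand (2,3) (f=5, h=3) → closed; open now [(1,1) g=1 f=7, (1,2) g=2 f=7, (2,0) g=1 f=7, (2,4) g=3 f=5, (3,1) g=1 f=7, (3,2) g=2 f=7, (3,3) g=3 f=7]
step 3: expand (2,4) (f=5, h=2) → closed; open now [(1,1) g=1 f=7, (1,2) g=2 f=7, (1,4) g=4 f=7, (2,0) g=1 f=7, (2,5) g=4 f=5, (3,1) g=1 f=7, (3,2) g=2 f=7, (3,3) g=3 f=7, (3,4) g=4 f=7]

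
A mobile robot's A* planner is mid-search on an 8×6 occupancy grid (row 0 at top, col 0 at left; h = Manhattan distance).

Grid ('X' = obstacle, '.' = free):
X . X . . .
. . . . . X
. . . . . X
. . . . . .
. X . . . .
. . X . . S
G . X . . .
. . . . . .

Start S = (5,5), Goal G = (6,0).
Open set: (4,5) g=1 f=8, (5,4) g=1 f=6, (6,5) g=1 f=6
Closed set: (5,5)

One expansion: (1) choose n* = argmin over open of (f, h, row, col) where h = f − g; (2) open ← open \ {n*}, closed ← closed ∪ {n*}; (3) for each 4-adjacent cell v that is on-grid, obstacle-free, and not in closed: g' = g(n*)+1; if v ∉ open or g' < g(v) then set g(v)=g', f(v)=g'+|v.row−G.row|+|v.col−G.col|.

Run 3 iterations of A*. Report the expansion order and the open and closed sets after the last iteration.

step 1: expand (5,4) (f=6, h=5) → closed; open now [(4,4) g=2 f=8, (4,5) g=1 f=8, (5,3) g=2 f=6, (6,4) g=2 f=6, (6,5) g=1 f=6]
step 2: expand (5,3) (f=6, h=4) → closed; open now [(4,3) g=3 f=8, (4,4) g=2 f=8, (4,5) g=1 f=8, (6,3) g=3 f=6, (6,4) g=2 f=6, (6,5) g=1 f=6]
step 3: expand (6,3) (f=6, h=3) → closed; open now [(4,3) g=3 f=8, (4,4) g=2 f=8, (4,5) g=1 f=8, (6,4) g=2 f=6, (6,5) g=1 f=6, (7,3) g=4 f=8]

order=[(5,4) → (5,3) → (6,3)]; open=[(4,3) g=3 f=8, (4,4) g=2 f=8, (4,5) g=1 f=8, (6,4) g=2 f=6, (6,5) g=1 f=6, (7,3) g=4 f=8]; closed=[(5,3), (5,4), (5,5), (6,3)]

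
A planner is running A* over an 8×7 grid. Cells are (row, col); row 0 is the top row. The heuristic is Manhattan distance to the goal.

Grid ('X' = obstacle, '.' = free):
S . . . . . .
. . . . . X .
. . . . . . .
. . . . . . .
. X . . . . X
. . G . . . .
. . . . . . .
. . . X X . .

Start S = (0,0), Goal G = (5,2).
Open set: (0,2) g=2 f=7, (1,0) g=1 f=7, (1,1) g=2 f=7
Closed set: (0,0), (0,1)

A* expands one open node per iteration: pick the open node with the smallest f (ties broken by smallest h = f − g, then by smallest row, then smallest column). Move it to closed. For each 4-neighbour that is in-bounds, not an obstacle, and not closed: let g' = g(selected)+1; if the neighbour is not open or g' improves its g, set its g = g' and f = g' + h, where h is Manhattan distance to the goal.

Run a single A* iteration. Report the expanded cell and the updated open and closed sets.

expanded=(0,2); open=[(0,3) g=3 f=9, (1,0) g=1 f=7, (1,1) g=2 f=7, (1,2) g=3 f=7]; closed=[(0,0), (0,1), (0,2)]

step 1: expand (0,2) (f=7, h=5) → closed; open now [(0,3) g=3 f=9, (1,0) g=1 f=7, (1,1) g=2 f=7, (1,2) g=3 f=7]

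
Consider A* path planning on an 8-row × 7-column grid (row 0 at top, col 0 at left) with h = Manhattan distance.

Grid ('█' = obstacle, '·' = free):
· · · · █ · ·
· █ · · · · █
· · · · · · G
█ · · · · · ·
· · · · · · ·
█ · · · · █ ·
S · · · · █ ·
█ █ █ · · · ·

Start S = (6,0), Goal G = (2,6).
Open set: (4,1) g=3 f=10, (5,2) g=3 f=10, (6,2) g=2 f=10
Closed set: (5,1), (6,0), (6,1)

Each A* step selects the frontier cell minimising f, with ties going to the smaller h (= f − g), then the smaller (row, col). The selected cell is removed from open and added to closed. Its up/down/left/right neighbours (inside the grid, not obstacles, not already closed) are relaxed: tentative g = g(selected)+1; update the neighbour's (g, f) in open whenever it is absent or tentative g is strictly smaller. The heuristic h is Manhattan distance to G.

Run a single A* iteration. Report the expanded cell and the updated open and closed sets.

step 1: expand (4,1) (f=10, h=7) → closed; open now [(3,1) g=4 f=10, (4,0) g=4 f=12, (4,2) g=4 f=10, (5,2) g=3 f=10, (6,2) g=2 f=10]

expanded=(4,1); open=[(3,1) g=4 f=10, (4,0) g=4 f=12, (4,2) g=4 f=10, (5,2) g=3 f=10, (6,2) g=2 f=10]; closed=[(4,1), (5,1), (6,0), (6,1)]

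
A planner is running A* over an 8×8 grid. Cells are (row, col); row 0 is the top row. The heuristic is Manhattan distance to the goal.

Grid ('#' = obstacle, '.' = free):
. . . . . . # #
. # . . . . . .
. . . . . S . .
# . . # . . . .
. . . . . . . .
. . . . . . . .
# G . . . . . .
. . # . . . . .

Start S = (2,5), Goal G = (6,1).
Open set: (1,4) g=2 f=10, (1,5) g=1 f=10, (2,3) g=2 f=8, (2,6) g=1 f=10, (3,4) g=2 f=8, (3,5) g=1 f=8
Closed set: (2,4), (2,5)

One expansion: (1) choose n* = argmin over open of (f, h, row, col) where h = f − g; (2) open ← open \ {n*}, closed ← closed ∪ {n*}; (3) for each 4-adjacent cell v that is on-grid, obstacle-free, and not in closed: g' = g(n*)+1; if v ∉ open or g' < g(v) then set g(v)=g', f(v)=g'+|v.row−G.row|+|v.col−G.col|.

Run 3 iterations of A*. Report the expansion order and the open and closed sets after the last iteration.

order=[(2,3) → (2,2) → (2,1)]; open=[(1,2) g=4 f=10, (1,3) g=3 f=10, (1,4) g=2 f=10, (1,5) g=1 f=10, (2,0) g=5 f=10, (2,6) g=1 f=10, (3,1) g=5 f=8, (3,2) g=4 f=8, (3,4) g=2 f=8, (3,5) g=1 f=8]; closed=[(2,1), (2,2), (2,3), (2,4), (2,5)]

step 1: expand (2,3) (f=8, h=6) → closed; open now [(1,3) g=3 f=10, (1,4) g=2 f=10, (1,5) g=1 f=10, (2,2) g=3 f=8, (2,6) g=1 f=10, (3,4) g=2 f=8, (3,5) g=1 f=8]
step 2: expand (2,2) (f=8, h=5) → closed; open now [(1,2) g=4 f=10, (1,3) g=3 f=10, (1,4) g=2 f=10, (1,5) g=1 f=10, (2,1) g=4 f=8, (2,6) g=1 f=10, (3,2) g=4 f=8, (3,4) g=2 f=8, (3,5) g=1 f=8]
step 3: expand (2,1) (f=8, h=4) → closed; open now [(1,2) g=4 f=10, (1,3) g=3 f=10, (1,4) g=2 f=10, (1,5) g=1 f=10, (2,0) g=5 f=10, (2,6) g=1 f=10, (3,1) g=5 f=8, (3,2) g=4 f=8, (3,4) g=2 f=8, (3,5) g=1 f=8]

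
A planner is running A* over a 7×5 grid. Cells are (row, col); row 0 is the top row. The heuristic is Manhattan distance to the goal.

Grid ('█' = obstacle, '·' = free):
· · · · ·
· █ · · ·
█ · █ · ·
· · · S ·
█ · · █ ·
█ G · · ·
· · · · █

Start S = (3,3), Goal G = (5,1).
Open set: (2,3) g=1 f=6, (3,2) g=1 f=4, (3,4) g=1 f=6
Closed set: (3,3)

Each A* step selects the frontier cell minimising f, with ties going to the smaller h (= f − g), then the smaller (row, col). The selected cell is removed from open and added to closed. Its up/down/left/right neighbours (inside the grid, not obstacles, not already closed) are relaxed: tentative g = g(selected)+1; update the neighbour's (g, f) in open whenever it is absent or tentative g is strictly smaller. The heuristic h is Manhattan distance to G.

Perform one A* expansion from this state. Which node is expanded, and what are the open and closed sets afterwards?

step 1: expand (3,2) (f=4, h=3) → closed; open now [(2,3) g=1 f=6, (3,1) g=2 f=4, (3,4) g=1 f=6, (4,2) g=2 f=4]

expanded=(3,2); open=[(2,3) g=1 f=6, (3,1) g=2 f=4, (3,4) g=1 f=6, (4,2) g=2 f=4]; closed=[(3,2), (3,3)]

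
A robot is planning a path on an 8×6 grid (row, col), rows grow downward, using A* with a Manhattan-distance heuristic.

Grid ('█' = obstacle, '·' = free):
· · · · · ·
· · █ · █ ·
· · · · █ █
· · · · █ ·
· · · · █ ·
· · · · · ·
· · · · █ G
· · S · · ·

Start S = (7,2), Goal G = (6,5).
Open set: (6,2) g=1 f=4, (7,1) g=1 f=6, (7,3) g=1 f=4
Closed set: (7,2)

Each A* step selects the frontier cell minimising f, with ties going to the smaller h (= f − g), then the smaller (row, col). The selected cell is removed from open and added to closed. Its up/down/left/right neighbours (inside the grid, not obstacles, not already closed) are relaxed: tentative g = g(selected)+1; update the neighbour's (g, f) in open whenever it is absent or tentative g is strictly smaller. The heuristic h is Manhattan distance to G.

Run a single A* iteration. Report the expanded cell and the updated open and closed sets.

step 1: expand (6,2) (f=4, h=3) → closed; open now [(5,2) g=2 f=6, (6,1) g=2 f=6, (6,3) g=2 f=4, (7,1) g=1 f=6, (7,3) g=1 f=4]

expanded=(6,2); open=[(5,2) g=2 f=6, (6,1) g=2 f=6, (6,3) g=2 f=4, (7,1) g=1 f=6, (7,3) g=1 f=4]; closed=[(6,2), (7,2)]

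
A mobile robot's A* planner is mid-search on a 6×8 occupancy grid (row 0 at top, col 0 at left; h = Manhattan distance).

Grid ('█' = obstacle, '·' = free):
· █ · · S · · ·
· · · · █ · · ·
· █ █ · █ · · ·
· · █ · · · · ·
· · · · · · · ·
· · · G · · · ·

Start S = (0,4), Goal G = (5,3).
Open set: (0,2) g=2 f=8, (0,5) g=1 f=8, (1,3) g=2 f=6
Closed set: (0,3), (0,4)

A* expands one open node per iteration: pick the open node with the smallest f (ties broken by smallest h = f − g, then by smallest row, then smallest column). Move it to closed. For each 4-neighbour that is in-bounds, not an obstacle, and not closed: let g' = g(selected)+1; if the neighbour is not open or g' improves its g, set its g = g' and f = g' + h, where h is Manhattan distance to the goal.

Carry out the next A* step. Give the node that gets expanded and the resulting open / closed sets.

step 1: expand (1,3) (f=6, h=4) → closed; open now [(0,2) g=2 f=8, (0,5) g=1 f=8, (1,2) g=3 f=8, (2,3) g=3 f=6]

expanded=(1,3); open=[(0,2) g=2 f=8, (0,5) g=1 f=8, (1,2) g=3 f=8, (2,3) g=3 f=6]; closed=[(0,3), (0,4), (1,3)]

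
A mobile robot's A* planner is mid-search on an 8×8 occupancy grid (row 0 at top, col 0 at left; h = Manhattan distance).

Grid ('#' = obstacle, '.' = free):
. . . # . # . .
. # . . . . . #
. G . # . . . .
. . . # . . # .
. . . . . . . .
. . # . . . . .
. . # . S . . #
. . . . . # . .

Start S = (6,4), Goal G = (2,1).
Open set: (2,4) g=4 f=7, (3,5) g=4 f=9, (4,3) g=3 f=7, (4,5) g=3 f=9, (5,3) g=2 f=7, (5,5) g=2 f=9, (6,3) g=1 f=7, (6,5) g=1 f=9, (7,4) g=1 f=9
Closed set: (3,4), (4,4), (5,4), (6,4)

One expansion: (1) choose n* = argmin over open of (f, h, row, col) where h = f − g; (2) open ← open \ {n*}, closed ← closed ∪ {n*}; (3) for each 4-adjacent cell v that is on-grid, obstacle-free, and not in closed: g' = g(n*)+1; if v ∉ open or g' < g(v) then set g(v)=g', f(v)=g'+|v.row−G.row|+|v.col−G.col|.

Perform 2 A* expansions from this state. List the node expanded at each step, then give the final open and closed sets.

order=[(2,4) → (4,3)]; open=[(1,4) g=5 f=9, (2,5) g=5 f=9, (3,5) g=4 f=9, (4,2) g=4 f=7, (4,5) g=3 f=9, (5,3) g=2 f=7, (5,5) g=2 f=9, (6,3) g=1 f=7, (6,5) g=1 f=9, (7,4) g=1 f=9]; closed=[(2,4), (3,4), (4,3), (4,4), (5,4), (6,4)]

step 1: expand (2,4) (f=7, h=3) → closed; open now [(1,4) g=5 f=9, (2,5) g=5 f=9, (3,5) g=4 f=9, (4,3) g=3 f=7, (4,5) g=3 f=9, (5,3) g=2 f=7, (5,5) g=2 f=9, (6,3) g=1 f=7, (6,5) g=1 f=9, (7,4) g=1 f=9]
step 2: expand (4,3) (f=7, h=4) → closed; open now [(1,4) g=5 f=9, (2,5) g=5 f=9, (3,5) g=4 f=9, (4,2) g=4 f=7, (4,5) g=3 f=9, (5,3) g=2 f=7, (5,5) g=2 f=9, (6,3) g=1 f=7, (6,5) g=1 f=9, (7,4) g=1 f=9]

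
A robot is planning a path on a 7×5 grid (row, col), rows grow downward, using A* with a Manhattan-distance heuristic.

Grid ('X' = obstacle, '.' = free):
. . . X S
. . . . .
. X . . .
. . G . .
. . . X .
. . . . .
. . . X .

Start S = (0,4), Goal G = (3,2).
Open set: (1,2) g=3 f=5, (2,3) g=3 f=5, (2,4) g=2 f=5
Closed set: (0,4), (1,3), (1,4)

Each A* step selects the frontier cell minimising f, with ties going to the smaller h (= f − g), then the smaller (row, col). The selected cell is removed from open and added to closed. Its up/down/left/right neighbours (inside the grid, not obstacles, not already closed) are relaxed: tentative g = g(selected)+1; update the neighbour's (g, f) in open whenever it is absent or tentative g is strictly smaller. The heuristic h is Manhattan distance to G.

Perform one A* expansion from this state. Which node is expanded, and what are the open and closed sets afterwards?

expanded=(1,2); open=[(0,2) g=4 f=7, (1,1) g=4 f=7, (2,2) g=4 f=5, (2,3) g=3 f=5, (2,4) g=2 f=5]; closed=[(0,4), (1,2), (1,3), (1,4)]

step 1: expand (1,2) (f=5, h=2) → closed; open now [(0,2) g=4 f=7, (1,1) g=4 f=7, (2,2) g=4 f=5, (2,3) g=3 f=5, (2,4) g=2 f=5]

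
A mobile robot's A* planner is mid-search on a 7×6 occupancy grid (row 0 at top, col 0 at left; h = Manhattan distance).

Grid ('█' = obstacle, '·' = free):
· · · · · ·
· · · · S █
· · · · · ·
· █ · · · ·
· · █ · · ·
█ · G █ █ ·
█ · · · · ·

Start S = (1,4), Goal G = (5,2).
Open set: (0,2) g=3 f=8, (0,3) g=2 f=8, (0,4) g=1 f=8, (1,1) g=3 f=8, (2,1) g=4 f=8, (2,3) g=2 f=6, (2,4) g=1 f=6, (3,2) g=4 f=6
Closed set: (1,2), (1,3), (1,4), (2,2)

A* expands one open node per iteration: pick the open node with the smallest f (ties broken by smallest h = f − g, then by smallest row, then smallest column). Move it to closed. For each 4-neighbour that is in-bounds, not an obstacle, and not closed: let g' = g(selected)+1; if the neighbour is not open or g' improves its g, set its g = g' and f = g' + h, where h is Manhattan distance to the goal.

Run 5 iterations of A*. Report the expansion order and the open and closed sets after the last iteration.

order=[(3,2) → (2,3) → (3,3) → (4,3) → (2,4)]; open=[(0,2) g=3 f=8, (0,3) g=2 f=8, (0,4) g=1 f=8, (1,1) g=3 f=8, (2,1) g=4 f=8, (2,5) g=2 f=8, (3,4) g=2 f=6, (4,4) g=5 f=8]; closed=[(1,2), (1,3), (1,4), (2,2), (2,3), (2,4), (3,2), (3,3), (4,3)]

step 1: expand (3,2) (f=6, h=2) → closed; open now [(0,2) g=3 f=8, (0,3) g=2 f=8, (0,4) g=1 f=8, (1,1) g=3 f=8, (2,1) g=4 f=8, (2,3) g=2 f=6, (2,4) g=1 f=6, (3,3) g=5 f=8]
step 2: expand (2,3) (f=6, h=4) → closed; open now [(0,2) g=3 f=8, (0,3) g=2 f=8, (0,4) g=1 f=8, (1,1) g=3 f=8, (2,1) g=4 f=8, (2,4) g=1 f=6, (3,3) g=3 f=6]
step 3: expand (3,3) (f=6, h=3) → closed; open now [(0,2) g=3 f=8, (0,3) g=2 f=8, (0,4) g=1 f=8, (1,1) g=3 f=8, (2,1) g=4 f=8, (2,4) g=1 f=6, (3,4) g=4 f=8, (4,3) g=4 f=6]
step 4: expand (4,3) (f=6, h=2) → closed; open now [(0,2) g=3 f=8, (0,3) g=2 f=8, (0,4) g=1 f=8, (1,1) g=3 f=8, (2,1) g=4 f=8, (2,4) g=1 f=6, (3,4) g=4 f=8, (4,4) g=5 f=8]
step 5: expand (2,4) (f=6, h=5) → closed; open now [(0,2) g=3 f=8, (0,3) g=2 f=8, (0,4) g=1 f=8, (1,1) g=3 f=8, (2,1) g=4 f=8, (2,5) g=2 f=8, (3,4) g=2 f=6, (4,4) g=5 f=8]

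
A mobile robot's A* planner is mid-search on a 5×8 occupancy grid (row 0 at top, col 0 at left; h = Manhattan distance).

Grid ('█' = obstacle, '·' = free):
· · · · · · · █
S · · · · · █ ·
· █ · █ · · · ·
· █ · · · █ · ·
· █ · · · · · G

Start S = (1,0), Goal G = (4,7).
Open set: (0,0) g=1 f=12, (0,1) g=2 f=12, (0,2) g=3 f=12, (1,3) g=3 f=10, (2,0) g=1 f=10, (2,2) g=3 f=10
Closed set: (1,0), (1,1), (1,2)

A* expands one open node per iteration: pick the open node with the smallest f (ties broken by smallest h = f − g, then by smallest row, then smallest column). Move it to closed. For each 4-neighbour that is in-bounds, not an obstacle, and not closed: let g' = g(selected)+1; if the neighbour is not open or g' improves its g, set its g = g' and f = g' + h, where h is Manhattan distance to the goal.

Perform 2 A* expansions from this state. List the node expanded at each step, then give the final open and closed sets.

order=[(1,3) → (1,4)]; open=[(0,0) g=1 f=12, (0,1) g=2 f=12, (0,2) g=3 f=12, (0,3) g=4 f=12, (0,4) g=5 f=12, (1,5) g=5 f=10, (2,0) g=1 f=10, (2,2) g=3 f=10, (2,4) g=5 f=10]; closed=[(1,0), (1,1), (1,2), (1,3), (1,4)]

step 1: expand (1,3) (f=10, h=7) → closed; open now [(0,0) g=1 f=12, (0,1) g=2 f=12, (0,2) g=3 f=12, (0,3) g=4 f=12, (1,4) g=4 f=10, (2,0) g=1 f=10, (2,2) g=3 f=10]
step 2: expand (1,4) (f=10, h=6) → closed; open now [(0,0) g=1 f=12, (0,1) g=2 f=12, (0,2) g=3 f=12, (0,3) g=4 f=12, (0,4) g=5 f=12, (1,5) g=5 f=10, (2,0) g=1 f=10, (2,2) g=3 f=10, (2,4) g=5 f=10]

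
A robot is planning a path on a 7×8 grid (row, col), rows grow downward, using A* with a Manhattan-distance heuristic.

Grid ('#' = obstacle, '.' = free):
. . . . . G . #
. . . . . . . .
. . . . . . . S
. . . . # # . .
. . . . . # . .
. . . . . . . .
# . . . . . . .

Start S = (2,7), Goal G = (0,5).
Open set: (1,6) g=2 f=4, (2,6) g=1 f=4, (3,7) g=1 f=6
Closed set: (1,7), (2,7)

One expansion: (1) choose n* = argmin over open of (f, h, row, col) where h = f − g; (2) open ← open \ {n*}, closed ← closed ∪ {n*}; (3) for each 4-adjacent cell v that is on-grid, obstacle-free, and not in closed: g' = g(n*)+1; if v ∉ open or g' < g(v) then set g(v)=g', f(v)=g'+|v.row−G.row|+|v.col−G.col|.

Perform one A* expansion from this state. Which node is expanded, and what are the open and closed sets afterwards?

step 1: expand (1,6) (f=4, h=2) → closed; open now [(0,6) g=3 f=4, (1,5) g=3 f=4, (2,6) g=1 f=4, (3,7) g=1 f=6]

expanded=(1,6); open=[(0,6) g=3 f=4, (1,5) g=3 f=4, (2,6) g=1 f=4, (3,7) g=1 f=6]; closed=[(1,6), (1,7), (2,7)]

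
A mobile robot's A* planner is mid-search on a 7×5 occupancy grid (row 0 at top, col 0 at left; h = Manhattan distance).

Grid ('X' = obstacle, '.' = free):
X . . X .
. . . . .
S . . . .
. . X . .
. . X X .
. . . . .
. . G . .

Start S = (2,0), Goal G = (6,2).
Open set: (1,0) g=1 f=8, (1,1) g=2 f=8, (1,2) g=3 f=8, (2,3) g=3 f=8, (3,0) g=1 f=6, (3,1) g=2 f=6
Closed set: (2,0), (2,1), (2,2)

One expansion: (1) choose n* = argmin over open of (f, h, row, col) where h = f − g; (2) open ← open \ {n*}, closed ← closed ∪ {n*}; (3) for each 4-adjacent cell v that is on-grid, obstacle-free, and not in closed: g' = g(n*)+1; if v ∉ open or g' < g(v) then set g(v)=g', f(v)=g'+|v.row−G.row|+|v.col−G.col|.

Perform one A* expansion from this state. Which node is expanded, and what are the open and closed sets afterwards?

step 1: expand (3,1) (f=6, h=4) → closed; open now [(1,0) g=1 f=8, (1,1) g=2 f=8, (1,2) g=3 f=8, (2,3) g=3 f=8, (3,0) g=1 f=6, (4,1) g=3 f=6]

expanded=(3,1); open=[(1,0) g=1 f=8, (1,1) g=2 f=8, (1,2) g=3 f=8, (2,3) g=3 f=8, (3,0) g=1 f=6, (4,1) g=3 f=6]; closed=[(2,0), (2,1), (2,2), (3,1)]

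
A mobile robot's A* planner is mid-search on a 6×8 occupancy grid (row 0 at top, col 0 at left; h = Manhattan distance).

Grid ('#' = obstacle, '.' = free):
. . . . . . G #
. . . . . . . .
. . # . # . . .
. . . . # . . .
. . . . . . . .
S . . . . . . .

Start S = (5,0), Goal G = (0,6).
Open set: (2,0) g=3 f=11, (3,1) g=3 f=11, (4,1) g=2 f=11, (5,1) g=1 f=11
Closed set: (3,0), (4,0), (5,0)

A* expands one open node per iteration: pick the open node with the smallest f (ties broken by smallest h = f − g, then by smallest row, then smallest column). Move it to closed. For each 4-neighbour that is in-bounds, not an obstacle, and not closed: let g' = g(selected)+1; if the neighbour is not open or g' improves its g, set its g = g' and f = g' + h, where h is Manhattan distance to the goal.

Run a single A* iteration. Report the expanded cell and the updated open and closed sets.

step 1: expand (2,0) (f=11, h=8) → closed; open now [(1,0) g=4 f=11, (2,1) g=4 f=11, (3,1) g=3 f=11, (4,1) g=2 f=11, (5,1) g=1 f=11]

expanded=(2,0); open=[(1,0) g=4 f=11, (2,1) g=4 f=11, (3,1) g=3 f=11, (4,1) g=2 f=11, (5,1) g=1 f=11]; closed=[(2,0), (3,0), (4,0), (5,0)]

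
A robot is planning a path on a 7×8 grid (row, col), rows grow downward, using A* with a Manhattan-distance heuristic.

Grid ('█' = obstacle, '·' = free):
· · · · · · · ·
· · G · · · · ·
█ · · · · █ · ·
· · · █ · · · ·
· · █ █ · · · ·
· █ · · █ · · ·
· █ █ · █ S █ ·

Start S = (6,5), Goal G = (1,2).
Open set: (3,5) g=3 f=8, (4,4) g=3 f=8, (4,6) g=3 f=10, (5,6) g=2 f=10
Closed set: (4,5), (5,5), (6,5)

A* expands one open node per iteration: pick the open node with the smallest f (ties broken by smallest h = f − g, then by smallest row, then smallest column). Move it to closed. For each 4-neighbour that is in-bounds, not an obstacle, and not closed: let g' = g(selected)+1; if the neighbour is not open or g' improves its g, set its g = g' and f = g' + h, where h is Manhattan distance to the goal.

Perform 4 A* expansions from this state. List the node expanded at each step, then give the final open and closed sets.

order=[(3,5) → (3,4) → (2,4) → (1,4)]; open=[(0,4) g=7 f=10, (1,3) g=7 f=8, (1,5) g=7 f=10, (2,3) g=6 f=8, (3,6) g=4 f=10, (4,4) g=3 f=8, (4,6) g=3 f=10, (5,6) g=2 f=10]; closed=[(1,4), (2,4), (3,4), (3,5), (4,5), (5,5), (6,5)]

step 1: expand (3,5) (f=8, h=5) → closed; open now [(3,4) g=4 f=8, (3,6) g=4 f=10, (4,4) g=3 f=8, (4,6) g=3 f=10, (5,6) g=2 f=10]
step 2: expand (3,4) (f=8, h=4) → closed; open now [(2,4) g=5 f=8, (3,6) g=4 f=10, (4,4) g=3 f=8, (4,6) g=3 f=10, (5,6) g=2 f=10]
step 3: expand (2,4) (f=8, h=3) → closed; open now [(1,4) g=6 f=8, (2,3) g=6 f=8, (3,6) g=4 f=10, (4,4) g=3 f=8, (4,6) g=3 f=10, (5,6) g=2 f=10]
step 4: expand (1,4) (f=8, h=2) → closed; open now [(0,4) g=7 f=10, (1,3) g=7 f=8, (1,5) g=7 f=10, (2,3) g=6 f=8, (3,6) g=4 f=10, (4,4) g=3 f=8, (4,6) g=3 f=10, (5,6) g=2 f=10]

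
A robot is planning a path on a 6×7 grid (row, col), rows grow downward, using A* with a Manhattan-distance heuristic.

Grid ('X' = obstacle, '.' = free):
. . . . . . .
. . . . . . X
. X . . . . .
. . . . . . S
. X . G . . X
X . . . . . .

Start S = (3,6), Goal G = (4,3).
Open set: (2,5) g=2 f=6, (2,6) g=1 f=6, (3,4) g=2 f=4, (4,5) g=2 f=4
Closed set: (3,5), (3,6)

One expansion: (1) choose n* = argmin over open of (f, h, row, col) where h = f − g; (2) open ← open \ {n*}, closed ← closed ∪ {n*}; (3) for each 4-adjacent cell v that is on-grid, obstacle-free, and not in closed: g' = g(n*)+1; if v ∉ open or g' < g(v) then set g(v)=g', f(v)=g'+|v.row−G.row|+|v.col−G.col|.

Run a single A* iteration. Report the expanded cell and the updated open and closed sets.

step 1: expand (3,4) (f=4, h=2) → closed; open now [(2,4) g=3 f=6, (2,5) g=2 f=6, (2,6) g=1 f=6, (3,3) g=3 f=4, (4,4) g=3 f=4, (4,5) g=2 f=4]

expanded=(3,4); open=[(2,4) g=3 f=6, (2,5) g=2 f=6, (2,6) g=1 f=6, (3,3) g=3 f=4, (4,4) g=3 f=4, (4,5) g=2 f=4]; closed=[(3,4), (3,5), (3,6)]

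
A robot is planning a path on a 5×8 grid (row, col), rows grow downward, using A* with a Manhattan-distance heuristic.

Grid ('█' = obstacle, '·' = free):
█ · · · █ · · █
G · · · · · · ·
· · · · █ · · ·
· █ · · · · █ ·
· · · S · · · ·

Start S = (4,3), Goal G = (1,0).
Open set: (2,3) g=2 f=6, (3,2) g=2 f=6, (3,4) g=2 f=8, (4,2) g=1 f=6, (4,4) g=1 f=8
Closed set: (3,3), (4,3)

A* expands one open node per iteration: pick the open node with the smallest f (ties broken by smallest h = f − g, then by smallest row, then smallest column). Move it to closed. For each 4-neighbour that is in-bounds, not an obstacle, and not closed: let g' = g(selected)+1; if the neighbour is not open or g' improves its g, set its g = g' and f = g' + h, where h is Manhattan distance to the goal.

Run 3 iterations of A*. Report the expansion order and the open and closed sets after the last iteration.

order=[(2,3) → (1,3) → (1,2)]; open=[(0,2) g=5 f=8, (0,3) g=4 f=8, (1,1) g=5 f=6, (1,4) g=4 f=8, (2,2) g=3 f=6, (3,2) g=2 f=6, (3,4) g=2 f=8, (4,2) g=1 f=6, (4,4) g=1 f=8]; closed=[(1,2), (1,3), (2,3), (3,3), (4,3)]

step 1: expand (2,3) (f=6, h=4) → closed; open now [(1,3) g=3 f=6, (2,2) g=3 f=6, (3,2) g=2 f=6, (3,4) g=2 f=8, (4,2) g=1 f=6, (4,4) g=1 f=8]
step 2: expand (1,3) (f=6, h=3) → closed; open now [(0,3) g=4 f=8, (1,2) g=4 f=6, (1,4) g=4 f=8, (2,2) g=3 f=6, (3,2) g=2 f=6, (3,4) g=2 f=8, (4,2) g=1 f=6, (4,4) g=1 f=8]
step 3: expand (1,2) (f=6, h=2) → closed; open now [(0,2) g=5 f=8, (0,3) g=4 f=8, (1,1) g=5 f=6, (1,4) g=4 f=8, (2,2) g=3 f=6, (3,2) g=2 f=6, (3,4) g=2 f=8, (4,2) g=1 f=6, (4,4) g=1 f=8]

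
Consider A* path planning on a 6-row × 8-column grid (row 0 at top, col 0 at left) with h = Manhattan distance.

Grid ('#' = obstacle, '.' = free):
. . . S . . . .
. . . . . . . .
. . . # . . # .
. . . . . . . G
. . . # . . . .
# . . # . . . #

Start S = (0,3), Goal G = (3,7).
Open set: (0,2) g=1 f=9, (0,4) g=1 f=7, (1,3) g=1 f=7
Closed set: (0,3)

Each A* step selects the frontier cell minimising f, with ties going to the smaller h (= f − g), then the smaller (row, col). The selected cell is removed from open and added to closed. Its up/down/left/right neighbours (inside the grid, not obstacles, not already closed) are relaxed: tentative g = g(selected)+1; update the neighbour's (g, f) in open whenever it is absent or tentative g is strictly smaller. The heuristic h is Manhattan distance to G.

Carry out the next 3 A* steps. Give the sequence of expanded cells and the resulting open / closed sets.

step 1: expand (0,4) (f=7, h=6) → closed; open now [(0,2) g=1 f=9, (0,5) g=2 f=7, (1,3) g=1 f=7, (1,4) g=2 f=7]
step 2: expand (0,5) (f=7, h=5) → closed; open now [(0,2) g=1 f=9, (0,6) g=3 f=7, (1,3) g=1 f=7, (1,4) g=2 f=7, (1,5) g=3 f=7]
step 3: expand (0,6) (f=7, h=4) → closed; open now [(0,2) g=1 f=9, (0,7) g=4 f=7, (1,3) g=1 f=7, (1,4) g=2 f=7, (1,5) g=3 f=7, (1,6) g=4 f=7]

order=[(0,4) → (0,5) → (0,6)]; open=[(0,2) g=1 f=9, (0,7) g=4 f=7, (1,3) g=1 f=7, (1,4) g=2 f=7, (1,5) g=3 f=7, (1,6) g=4 f=7]; closed=[(0,3), (0,4), (0,5), (0,6)]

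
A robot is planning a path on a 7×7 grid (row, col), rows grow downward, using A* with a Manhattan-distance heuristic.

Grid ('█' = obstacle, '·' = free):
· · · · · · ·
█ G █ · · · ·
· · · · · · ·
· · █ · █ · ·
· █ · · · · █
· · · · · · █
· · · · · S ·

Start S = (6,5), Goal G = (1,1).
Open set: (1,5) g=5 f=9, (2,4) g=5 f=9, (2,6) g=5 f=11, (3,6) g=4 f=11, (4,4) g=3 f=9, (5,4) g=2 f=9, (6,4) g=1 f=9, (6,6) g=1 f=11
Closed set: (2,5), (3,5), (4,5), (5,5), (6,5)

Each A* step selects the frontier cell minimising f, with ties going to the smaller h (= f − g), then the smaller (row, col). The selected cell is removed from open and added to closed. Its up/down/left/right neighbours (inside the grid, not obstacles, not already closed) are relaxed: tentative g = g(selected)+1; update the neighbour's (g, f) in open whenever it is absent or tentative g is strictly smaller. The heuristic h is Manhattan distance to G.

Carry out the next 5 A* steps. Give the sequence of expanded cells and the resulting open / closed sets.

order=[(1,5) → (1,4) → (1,3) → (2,4) → (2,3)]; open=[(0,3) g=8 f=11, (0,4) g=7 f=11, (0,5) g=6 f=11, (1,6) g=6 f=11, (2,2) g=7 f=9, (2,6) g=5 f=11, (3,3) g=7 f=11, (3,6) g=4 f=11, (4,4) g=3 f=9, (5,4) g=2 f=9, (6,4) g=1 f=9, (6,6) g=1 f=11]; closed=[(1,3), (1,4), (1,5), (2,3), (2,4), (2,5), (3,5), (4,5), (5,5), (6,5)]

step 1: expand (1,5) (f=9, h=4) → closed; open now [(0,5) g=6 f=11, (1,4) g=6 f=9, (1,6) g=6 f=11, (2,4) g=5 f=9, (2,6) g=5 f=11, (3,6) g=4 f=11, (4,4) g=3 f=9, (5,4) g=2 f=9, (6,4) g=1 f=9, (6,6) g=1 f=11]
step 2: expand (1,4) (f=9, h=3) → closed; open now [(0,4) g=7 f=11, (0,5) g=6 f=11, (1,3) g=7 f=9, (1,6) g=6 f=11, (2,4) g=5 f=9, (2,6) g=5 f=11, (3,6) g=4 f=11, (4,4) g=3 f=9, (5,4) g=2 f=9, (6,4) g=1 f=9, (6,6) g=1 f=11]
step 3: expand (1,3) (f=9, h=2) → closed; open now [(0,3) g=8 f=11, (0,4) g=7 f=11, (0,5) g=6 f=11, (1,6) g=6 f=11, (2,3) g=8 f=11, (2,4) g=5 f=9, (2,6) g=5 f=11, (3,6) g=4 f=11, (4,4) g=3 f=9, (5,4) g=2 f=9, (6,4) g=1 f=9, (6,6) g=1 f=11]
step 4: expand (2,4) (f=9, h=4) → closed; open now [(0,3) g=8 f=11, (0,4) g=7 f=11, (0,5) g=6 f=11, (1,6) g=6 f=11, (2,3) g=6 f=9, (2,6) g=5 f=11, (3,6) g=4 f=11, (4,4) g=3 f=9, (5,4) g=2 f=9, (6,4) g=1 f=9, (6,6) g=1 f=11]
step 5: expand (2,3) (f=9, h=3) → closed; open now [(0,3) g=8 f=11, (0,4) g=7 f=11, (0,5) g=6 f=11, (1,6) g=6 f=11, (2,2) g=7 f=9, (2,6) g=5 f=11, (3,3) g=7 f=11, (3,6) g=4 f=11, (4,4) g=3 f=9, (5,4) g=2 f=9, (6,4) g=1 f=9, (6,6) g=1 f=11]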